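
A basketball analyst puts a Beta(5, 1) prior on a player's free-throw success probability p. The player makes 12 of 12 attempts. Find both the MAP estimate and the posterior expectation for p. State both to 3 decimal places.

Posterior: Beta(5+12, 1+0) = Beta(17, 1).
Since β = 1 ≤ 1 and α > 1, the Beta density is monotone increasing on [0,1]; the mode is at 1.
Mean = 17/(17+1) = 0.944.

MAP = 1.000; posterior mean = 0.944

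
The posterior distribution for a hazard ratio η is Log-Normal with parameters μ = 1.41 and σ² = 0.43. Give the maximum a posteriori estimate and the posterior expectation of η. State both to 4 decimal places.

Mode = exp(μ − σ²) = exp(0.98) = 2.6645.
Mean = exp(μ + σ²/2) = exp(1.625) = 5.0784.
The mean is pulled above the mode by the posterior's right skew.

η_MAP = 2.6645, E[η|data] = 5.0784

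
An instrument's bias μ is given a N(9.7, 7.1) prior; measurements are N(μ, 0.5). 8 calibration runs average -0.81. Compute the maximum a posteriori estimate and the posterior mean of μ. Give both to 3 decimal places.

Posterior for μ is Normal. Precision-weighted mean: (1/7.1·9.7 + 8/0.5·-0.81) / (1/7.1 + 8/0.5) = -0.718.
A Normal posterior is symmetric, so mode = mean.

MAP = -0.718, posterior mean = -0.718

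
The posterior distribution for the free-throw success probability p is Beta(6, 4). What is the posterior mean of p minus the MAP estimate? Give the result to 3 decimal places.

Mode = (6−1)/(6+4−2) = 5/8 = 0.625.
Mean = 6/(6+4) = 6/10 = 0.600.
Difference = 0.600 − 0.625 = -0.025.

-0.025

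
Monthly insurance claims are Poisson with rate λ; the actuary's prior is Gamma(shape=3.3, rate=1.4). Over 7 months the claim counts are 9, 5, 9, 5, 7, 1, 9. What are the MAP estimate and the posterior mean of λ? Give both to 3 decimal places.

MAP = 5.631; posterior mean = 5.750

Σ counts = 45. Posterior: Gamma(shape = 3.3+45 = 48.3, rate = 1.4+7 = 8.4).
Mode = (α−1)/β = 47.3/8.4 = 5.631.
Mean = α/β = 48.3/8.4 = 5.750.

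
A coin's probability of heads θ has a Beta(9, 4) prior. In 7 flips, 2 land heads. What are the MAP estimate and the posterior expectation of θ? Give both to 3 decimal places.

Posterior: Beta(9+2, 4+5) = Beta(11, 9).
Mode = (11−1)/(11+9−2) = 10/18 = 0.556.
Mean = 11/(11+9) = 11/20 = 0.550.
The posterior is left-skewed, so the mode exceeds the mean.

MAP estimate = 0.556, posterior expectation = 0.550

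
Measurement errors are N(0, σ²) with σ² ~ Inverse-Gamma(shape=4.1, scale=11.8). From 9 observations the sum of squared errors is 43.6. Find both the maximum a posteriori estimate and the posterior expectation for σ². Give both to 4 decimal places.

MAP = 3.5000, posterior mean = 4.4211

Posterior: Inverse-Gamma(shape = 4.1+9/2 = 8.6, scale = 11.8+43.6/2 = 33.6).
Mode = β/(α+1) = 33.6/9.6 = 3.5000.
Mean = β/(α−1) = 33.6/7.6 = 4.4211.
Mean > mode: the posterior has a right tail.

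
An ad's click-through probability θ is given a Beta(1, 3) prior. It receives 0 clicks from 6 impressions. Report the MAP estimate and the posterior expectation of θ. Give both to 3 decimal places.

Posterior: Beta(1+0, 3+6) = Beta(1, 9).
Since α = 1 ≤ 1 and β > 1, the Beta density is monotone decreasing on [0,1]; the mode is at 0.
Mean = 1/(1+9) = 0.100.

θ_MAP = 0.000, E[θ|data] = 0.100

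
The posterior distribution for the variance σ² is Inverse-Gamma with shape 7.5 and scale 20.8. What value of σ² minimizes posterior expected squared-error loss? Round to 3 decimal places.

Mode = β/(α+1) = 20.8/8.5 = 2.447.
Mean = β/(α−1) = 20.8/6.5 = 3.200.
Squared-error loss ⇒ the optimal estimator is the posterior mean.

3.200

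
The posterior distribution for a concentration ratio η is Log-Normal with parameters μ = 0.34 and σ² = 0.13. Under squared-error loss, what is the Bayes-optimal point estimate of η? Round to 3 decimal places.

1.499

Mode = exp(μ − σ²) = exp(0.21) = 1.234.
Mean = exp(μ + σ²/2) = exp(0.405) = 1.499.
Squared-error loss ⇒ the optimal estimator is the posterior mean.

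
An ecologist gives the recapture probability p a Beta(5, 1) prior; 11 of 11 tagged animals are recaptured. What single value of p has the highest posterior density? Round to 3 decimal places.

1.000

Posterior: Beta(5+11, 1+0) = Beta(16, 1).
Since β = 1 ≤ 1 and α > 1, the Beta density is monotone increasing on [0,1]; the mode is at 1.
Mean = 16/(16+1) = 0.941.
This is the posterior mode — the MAP estimate.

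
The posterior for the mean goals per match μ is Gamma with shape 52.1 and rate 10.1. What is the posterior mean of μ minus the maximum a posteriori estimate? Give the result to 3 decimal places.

0.099

Mode = (α−1)/β = 51.1/10.1 = 5.059.
Mean = α/β = 52.1/10.1 = 5.158.
Difference = 5.158 − 5.059 = 0.099.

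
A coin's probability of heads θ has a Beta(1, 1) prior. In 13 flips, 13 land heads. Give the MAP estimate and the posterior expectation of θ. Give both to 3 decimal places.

Posterior: Beta(1+13, 1+0) = Beta(14, 1).
Since β = 1 ≤ 1 and α > 1, the Beta density is monotone increasing on [0,1]; the mode is at 1.
Mean = 14/(14+1) = 0.933.

θ_MAP = 1.000, E[θ|data] = 0.933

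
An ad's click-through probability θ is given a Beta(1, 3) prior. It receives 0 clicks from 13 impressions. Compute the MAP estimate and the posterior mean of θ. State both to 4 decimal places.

Posterior: Beta(1+0, 3+13) = Beta(1, 16).
Since α = 1 ≤ 1 and β > 1, the Beta density is monotone decreasing on [0,1]; the mode is at 0.
Mean = 1/(1+16) = 0.0588.

MAP = 0.0000, posterior mean = 0.0588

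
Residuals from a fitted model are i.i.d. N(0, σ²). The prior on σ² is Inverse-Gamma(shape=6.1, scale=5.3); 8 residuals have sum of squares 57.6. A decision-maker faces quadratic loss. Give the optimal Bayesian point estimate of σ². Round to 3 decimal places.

Posterior: Inverse-Gamma(shape = 6.1+8/2 = 10.1, scale = 5.3+57.6/2 = 34.1).
Mode = β/(α+1) = 34.1/11.1 = 3.072.
Mean = β/(α−1) = 34.1/9.1 = 3.747.
Quadratic loss ⇒ the optimal estimator is the posterior mean.

3.747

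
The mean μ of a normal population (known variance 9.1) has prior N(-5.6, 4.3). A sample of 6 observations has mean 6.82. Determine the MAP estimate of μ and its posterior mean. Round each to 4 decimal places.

Posterior for μ is Normal. Precision-weighted mean: (1/4.3·-5.6 + 6/9.1·6.82) / (1/4.3 + 6/9.1) = 3.5815.
A Normal posterior is symmetric, so mode = mean.

MAP estimate = 3.5815, posterior mean = 3.5815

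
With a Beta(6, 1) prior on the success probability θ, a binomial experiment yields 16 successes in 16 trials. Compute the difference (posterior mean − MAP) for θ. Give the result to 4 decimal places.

Posterior: Beta(6+16, 1+0) = Beta(22, 1).
Since β = 1 ≤ 1 and α > 1, the Beta density is monotone increasing on [0,1]; the mode is at 1.
Mean = 22/(22+1) = 0.9565.
Difference = 0.9565 − 1.0000 = -0.0435.

-0.0435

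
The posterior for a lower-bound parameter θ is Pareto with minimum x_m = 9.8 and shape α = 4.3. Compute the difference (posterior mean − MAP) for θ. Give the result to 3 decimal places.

2.970

The Pareto density is strictly decreasing on [x_m, ∞), so the mode is x_m = 9.800.
Mean = α·x_m/(α−1) = 4.3·9.8/3.3 = 12.770.
Difference = 12.770 − 9.800 = 2.970.
The posterior is right-skewed, so the mean exceeds the mode.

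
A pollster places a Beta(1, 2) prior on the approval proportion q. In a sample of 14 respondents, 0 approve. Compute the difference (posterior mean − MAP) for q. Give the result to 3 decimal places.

0.059

Posterior: Beta(1+0, 2+14) = Beta(1, 16).
Since α = 1 ≤ 1 and β > 1, the Beta density is monotone decreasing on [0,1]; the mode is at 0.
Mean = 1/(1+16) = 0.059.
Difference = 0.059 − 0.000 = 0.059.
The mean is pulled above the mode by the posterior's right skew.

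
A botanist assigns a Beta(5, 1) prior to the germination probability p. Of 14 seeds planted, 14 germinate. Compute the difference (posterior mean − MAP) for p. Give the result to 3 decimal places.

Posterior: Beta(5+14, 1+0) = Beta(19, 1).
Since β = 1 ≤ 1 and α > 1, the Beta density is monotone increasing on [0,1]; the mode is at 1.
Mean = 19/(19+1) = 0.950.
Difference = 0.950 − 1.000 = -0.050.

-0.050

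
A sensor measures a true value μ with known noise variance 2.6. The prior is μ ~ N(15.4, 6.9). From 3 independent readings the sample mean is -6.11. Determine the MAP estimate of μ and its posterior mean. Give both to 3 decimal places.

MAP = -3.710, posterior mean = -3.710

Posterior for μ is Normal. Precision-weighted mean: (1/6.9·15.4 + 3/2.6·-6.11) / (1/6.9 + 3/2.6) = -3.710.
A Normal posterior is symmetric, so mode = mean.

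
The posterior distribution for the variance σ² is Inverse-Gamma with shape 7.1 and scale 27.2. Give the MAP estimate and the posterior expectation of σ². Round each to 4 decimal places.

Mode = β/(α+1) = 27.2/8.1 = 3.3580.
Mean = β/(α−1) = 27.2/6.1 = 4.4590.

σ²_MAP = 3.3580, E[σ²|data] = 4.4590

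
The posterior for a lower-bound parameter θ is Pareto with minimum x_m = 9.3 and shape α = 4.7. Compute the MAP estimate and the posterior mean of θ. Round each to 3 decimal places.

The Pareto density is strictly decreasing on [x_m, ∞), so the mode is x_m = 9.300.
Mean = α·x_m/(α−1) = 4.7·9.3/3.7 = 11.814.
Mean > mode: the posterior has a right tail.

MAP estimate = 9.300, posterior mean = 11.814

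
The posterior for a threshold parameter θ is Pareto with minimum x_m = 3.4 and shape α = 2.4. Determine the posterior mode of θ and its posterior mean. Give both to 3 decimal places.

θ_MAP = 3.400, E[θ|data] = 5.829

The Pareto density is strictly decreasing on [x_m, ∞), so the mode is x_m = 3.400.
Mean = α·x_m/(α−1) = 2.4·3.4/1.4 = 5.829.
The mean is pulled above the mode by the posterior's right skew.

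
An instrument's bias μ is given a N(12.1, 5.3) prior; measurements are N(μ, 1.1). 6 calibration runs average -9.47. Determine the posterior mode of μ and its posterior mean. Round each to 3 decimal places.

Posterior for μ is Normal. Precision-weighted mean: (1/5.3·12.1 + 6/1.1·-9.47) / (1/5.3 + 6/1.1) = -8.749.
A Normal posterior is symmetric, so mode = mean.

posterior mode = -8.749, posterior mean = -8.749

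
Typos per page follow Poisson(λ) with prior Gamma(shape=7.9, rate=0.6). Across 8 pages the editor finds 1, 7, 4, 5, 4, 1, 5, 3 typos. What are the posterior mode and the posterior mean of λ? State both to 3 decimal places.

posterior mode = 4.291, posterior mean = 4.407

Σ counts = 30. Posterior: Gamma(shape = 7.9+30 = 37.9, rate = 0.6+8 = 8.6).
Mode = (α−1)/β = 36.9/8.6 = 4.291.
Mean = α/β = 37.9/8.6 = 4.407.
Mean > mode: the posterior has a right tail.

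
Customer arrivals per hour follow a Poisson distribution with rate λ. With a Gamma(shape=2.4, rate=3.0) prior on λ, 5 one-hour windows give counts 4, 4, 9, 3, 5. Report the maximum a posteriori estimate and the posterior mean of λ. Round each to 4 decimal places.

Σ counts = 25. Posterior: Gamma(shape = 2.4+25 = 27.4, rate = 3.0+5 = 8.0).
Mode = (α−1)/β = 26.4/8.0 = 3.3000.
Mean = α/β = 27.4/8.0 = 3.4250.

MAP = 3.3000, posterior mean = 3.4250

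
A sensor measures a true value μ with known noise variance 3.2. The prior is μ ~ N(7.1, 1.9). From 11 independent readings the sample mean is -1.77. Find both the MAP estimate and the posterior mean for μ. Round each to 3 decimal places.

MAP = -0.592; posterior mean = -0.592

Posterior for μ is Normal. Precision-weighted mean: (1/1.9·7.1 + 11/3.2·-1.77) / (1/1.9 + 11/3.2) = -0.592.
A Normal posterior is symmetric, so mode = mean.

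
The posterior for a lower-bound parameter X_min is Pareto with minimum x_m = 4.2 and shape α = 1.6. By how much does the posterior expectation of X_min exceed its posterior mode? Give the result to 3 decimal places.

The Pareto density is strictly decreasing on [x_m, ∞), so the mode is x_m = 4.200.
Mean = α·x_m/(α−1) = 1.6·4.2/0.6 = 11.200.
Difference = 11.200 − 4.200 = 7.000.

7.000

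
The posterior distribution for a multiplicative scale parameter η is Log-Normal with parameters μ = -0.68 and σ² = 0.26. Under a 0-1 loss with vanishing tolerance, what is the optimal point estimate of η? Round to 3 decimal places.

Mode = exp(μ − σ²) = exp(-0.94) = 0.391.
Mean = exp(μ + σ²/2) = exp(-0.550) = 0.577.
This is the posterior mode — the MAP estimate.

0.391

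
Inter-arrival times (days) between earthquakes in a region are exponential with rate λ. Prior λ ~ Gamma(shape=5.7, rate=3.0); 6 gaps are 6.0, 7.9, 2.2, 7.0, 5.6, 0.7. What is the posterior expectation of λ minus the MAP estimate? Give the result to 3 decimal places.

0.031

Σ times = 29.4. Posterior: Gamma(shape = 5.7+6 = 11.7, rate = 3.0+29.4 = 32.4).
Mode = (α−1)/β = 10.7/32.4 = 0.330.
Mean = α/β = 11.7/32.4 = 0.361.
Difference = 0.361 − 0.330 = 0.031.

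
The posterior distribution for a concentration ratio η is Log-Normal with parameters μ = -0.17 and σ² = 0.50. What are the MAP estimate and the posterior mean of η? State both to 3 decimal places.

Mode = exp(μ − σ²) = exp(-0.67) = 0.512.
Mean = exp(μ + σ²/2) = exp(0.080) = 1.083.

MAP: 0.512. Posterior mean: 1.083.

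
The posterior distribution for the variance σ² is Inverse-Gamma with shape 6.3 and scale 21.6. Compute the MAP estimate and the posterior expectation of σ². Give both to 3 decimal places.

MAP = 2.959, posterior mean = 4.075

Mode = β/(α+1) = 21.6/7.3 = 2.959.
Mean = β/(α−1) = 21.6/5.3 = 4.075.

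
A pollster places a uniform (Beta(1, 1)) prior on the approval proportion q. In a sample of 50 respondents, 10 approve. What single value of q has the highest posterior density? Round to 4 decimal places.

0.2000

Posterior: Beta(1+10, 1+40) = Beta(11, 41).
Mode = (11−1)/(11+41−2) = 10/50 = 0.2000.
Mean = 11/(11+41) = 11/52 = 0.2115.
This is the posterior mode — the MAP estimate.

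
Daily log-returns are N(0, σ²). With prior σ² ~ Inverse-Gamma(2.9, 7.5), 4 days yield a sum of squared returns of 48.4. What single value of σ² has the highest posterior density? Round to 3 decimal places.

Posterior: Inverse-Gamma(shape = 2.9+4/2 = 4.9, scale = 7.5+48.4/2 = 31.7).
Mode = β/(α+1) = 31.7/5.9 = 5.373.
Mean = β/(α−1) = 31.7/3.9 = 8.128.
This is the posterior mode — the MAP estimate.

5.373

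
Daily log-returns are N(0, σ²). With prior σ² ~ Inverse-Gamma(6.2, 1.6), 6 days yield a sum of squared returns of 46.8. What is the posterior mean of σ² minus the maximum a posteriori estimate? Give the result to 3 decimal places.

Posterior: Inverse-Gamma(shape = 6.2+6/2 = 9.2, scale = 1.6+46.8/2 = 25.0).
Mode = β/(α+1) = 25.0/10.2 = 2.451.
Mean = β/(α−1) = 25.0/8.2 = 3.049.
Difference = 3.049 − 2.451 = 0.598.

0.598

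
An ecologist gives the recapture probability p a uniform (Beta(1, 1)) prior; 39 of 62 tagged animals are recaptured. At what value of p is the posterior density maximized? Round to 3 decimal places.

0.629

Posterior: Beta(1+39, 1+23) = Beta(40, 24).
Mode = (40−1)/(40+24−2) = 39/62 = 0.629.
Mean = 40/(40+24) = 40/64 = 0.625.
This is the posterior mode — the MAP estimate.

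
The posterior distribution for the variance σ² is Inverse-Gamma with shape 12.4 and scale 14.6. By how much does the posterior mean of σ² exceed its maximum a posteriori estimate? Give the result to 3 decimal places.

Mode = β/(α+1) = 14.6/13.4 = 1.090.
Mean = β/(α−1) = 14.6/11.4 = 1.281.
Difference = 1.281 − 1.090 = 0.191.
The posterior is right-skewed, so the mean exceeds the mode.

0.191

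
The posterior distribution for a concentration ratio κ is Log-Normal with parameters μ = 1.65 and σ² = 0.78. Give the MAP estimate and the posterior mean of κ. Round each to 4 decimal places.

MAP = 2.3869, posterior mean = 7.6906

Mode = exp(μ − σ²) = exp(0.87) = 2.3869.
Mean = exp(μ + σ²/2) = exp(2.040) = 7.6906.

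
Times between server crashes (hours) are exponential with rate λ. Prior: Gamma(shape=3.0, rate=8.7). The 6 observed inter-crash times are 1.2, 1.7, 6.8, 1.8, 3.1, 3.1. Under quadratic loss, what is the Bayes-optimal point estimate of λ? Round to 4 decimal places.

Σ times = 17.7. Posterior: Gamma(shape = 3.0+6 = 9.0, rate = 8.7+17.7 = 26.4).
Mode = (α−1)/β = 8.0/26.4 = 0.3030.
Mean = α/β = 9.0/26.4 = 0.3409.
Quadratic loss ⇒ the optimal estimator is the posterior mean.

0.3409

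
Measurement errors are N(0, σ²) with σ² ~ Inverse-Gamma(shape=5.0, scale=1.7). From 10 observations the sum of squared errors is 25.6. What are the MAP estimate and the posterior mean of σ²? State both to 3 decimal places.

Posterior: Inverse-Gamma(shape = 5.0+10/2 = 10.0, scale = 1.7+25.6/2 = 14.5).
Mode = β/(α+1) = 14.5/11.0 = 1.318.
Mean = β/(α−1) = 14.5/9.0 = 1.611.
The posterior is right-skewed, so the mean exceeds the mode.

MAP = 1.318; posterior mean = 1.611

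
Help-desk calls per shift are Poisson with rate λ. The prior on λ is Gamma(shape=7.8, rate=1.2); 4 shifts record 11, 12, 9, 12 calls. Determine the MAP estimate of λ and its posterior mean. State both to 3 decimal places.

Σ counts = 44. Posterior: Gamma(shape = 7.8+44 = 51.8, rate = 1.2+4 = 5.2).
Mode = (α−1)/β = 50.8/5.2 = 9.769.
Mean = α/β = 51.8/5.2 = 9.962.
The mean is pulled above the mode by the posterior's right skew.

λ_MAP = 9.769, E[λ|data] = 9.962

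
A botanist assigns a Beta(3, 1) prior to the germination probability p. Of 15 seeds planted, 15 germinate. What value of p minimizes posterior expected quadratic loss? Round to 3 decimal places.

Posterior: Beta(3+15, 1+0) = Beta(18, 1).
Since β = 1 ≤ 1 and α > 1, the Beta density is monotone increasing on [0,1]; the mode is at 1.
Mean = 18/(18+1) = 0.947.
Quadratic loss ⇒ the optimal estimator is the posterior mean.

0.947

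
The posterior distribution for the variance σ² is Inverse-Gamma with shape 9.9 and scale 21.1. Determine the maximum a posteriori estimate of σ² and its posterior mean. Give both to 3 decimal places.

maximum a posteriori estimate = 1.936, posterior mean = 2.371

Mode = β/(α+1) = 21.1/10.9 = 1.936.
Mean = β/(α−1) = 21.1/8.9 = 2.371.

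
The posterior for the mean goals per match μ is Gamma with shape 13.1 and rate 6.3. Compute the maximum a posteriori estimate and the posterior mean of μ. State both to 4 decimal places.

Mode = (α−1)/β = 12.1/6.3 = 1.9206.
Mean = α/β = 13.1/6.3 = 2.0794.
Mean > mode: the posterior has a right tail.

μ_MAP = 1.9206, E[μ|data] = 2.0794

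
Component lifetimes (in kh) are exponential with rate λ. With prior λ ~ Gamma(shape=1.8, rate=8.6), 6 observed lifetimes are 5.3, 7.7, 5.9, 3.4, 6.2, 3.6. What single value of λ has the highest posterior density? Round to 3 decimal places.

Σ times = 32.1. Posterior: Gamma(shape = 1.8+6 = 7.8, rate = 8.6+32.1 = 40.7).
Mode = (α−1)/β = 6.8/40.7 = 0.167.
Mean = α/β = 7.8/40.7 = 0.192.
This is the posterior mode — the MAP estimate.

0.167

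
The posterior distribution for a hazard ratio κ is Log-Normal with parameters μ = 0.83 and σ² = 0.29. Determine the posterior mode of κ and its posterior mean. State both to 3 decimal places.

Mode = exp(μ − σ²) = exp(0.54) = 1.716.
Mean = exp(μ + σ²/2) = exp(0.975) = 2.651.
The posterior is right-skewed, so the mean exceeds the mode.

posterior mode = 1.716, posterior mean = 2.651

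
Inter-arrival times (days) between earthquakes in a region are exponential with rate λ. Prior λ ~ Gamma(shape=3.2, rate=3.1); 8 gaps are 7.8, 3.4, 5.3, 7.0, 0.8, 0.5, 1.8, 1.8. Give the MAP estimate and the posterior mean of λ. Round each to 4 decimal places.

MAP = 0.3238; posterior mean = 0.3556

Σ times = 28.4. Posterior: Gamma(shape = 3.2+8 = 11.2, rate = 3.1+28.4 = 31.5).
Mode = (α−1)/β = 10.2/31.5 = 0.3238.
Mean = α/β = 11.2/31.5 = 0.3556.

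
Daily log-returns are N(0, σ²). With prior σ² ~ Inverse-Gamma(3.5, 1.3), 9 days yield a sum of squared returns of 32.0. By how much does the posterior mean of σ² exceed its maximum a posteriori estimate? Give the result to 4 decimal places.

0.5492

Posterior: Inverse-Gamma(shape = 3.5+9/2 = 8.0, scale = 1.3+32.0/2 = 17.3).
Mode = β/(α+1) = 17.3/9.0 = 1.9222.
Mean = β/(α−1) = 17.3/7.0 = 2.4714.
Difference = 2.4714 − 1.9222 = 0.5492.
The posterior is right-skewed, so the mean exceeds the mode.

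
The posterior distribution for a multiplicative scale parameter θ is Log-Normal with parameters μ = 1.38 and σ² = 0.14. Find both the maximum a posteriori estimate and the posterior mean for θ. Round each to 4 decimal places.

θ_MAP = 3.4556, E[θ|data] = 4.2631

Mode = exp(μ − σ²) = exp(1.24) = 3.4556.
Mean = exp(μ + σ²/2) = exp(1.450) = 4.2631.
The posterior is right-skewed, so the mean exceeds the mode.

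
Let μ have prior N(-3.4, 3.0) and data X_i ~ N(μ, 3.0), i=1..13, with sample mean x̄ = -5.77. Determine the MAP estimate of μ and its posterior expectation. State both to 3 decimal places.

Posterior for μ is Normal. Precision-weighted mean: (1/3.0·-3.4 + 13/3.0·-5.77) / (1/3.0 + 13/3.0) = -5.601.
A Normal posterior is symmetric, so mode = mean.

MAP: -5.601. Posterior mean: -5.601.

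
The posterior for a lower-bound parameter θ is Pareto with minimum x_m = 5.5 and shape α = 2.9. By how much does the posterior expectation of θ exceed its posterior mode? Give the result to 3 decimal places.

The Pareto density is strictly decreasing on [x_m, ∞), so the mode is x_m = 5.500.
Mean = α·x_m/(α−1) = 2.9·5.5/1.9 = 8.395.
Difference = 8.395 − 5.500 = 2.895.

2.895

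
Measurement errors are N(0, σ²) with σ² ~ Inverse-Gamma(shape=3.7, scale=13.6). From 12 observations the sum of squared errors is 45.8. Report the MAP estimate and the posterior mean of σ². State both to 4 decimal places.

Posterior: Inverse-Gamma(shape = 3.7+12/2 = 9.7, scale = 13.6+45.8/2 = 36.5).
Mode = β/(α+1) = 36.5/10.7 = 3.4112.
Mean = β/(α−1) = 36.5/8.7 = 4.1954.

MAP estimate = 3.4112, posterior mean = 4.1954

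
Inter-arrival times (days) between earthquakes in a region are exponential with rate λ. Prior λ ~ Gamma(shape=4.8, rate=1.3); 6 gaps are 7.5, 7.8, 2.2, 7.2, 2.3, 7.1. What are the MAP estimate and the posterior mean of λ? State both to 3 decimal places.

Σ times = 34.1. Posterior: Gamma(shape = 4.8+6 = 10.8, rate = 1.3+34.1 = 35.4).
Mode = (α−1)/β = 9.8/35.4 = 0.277.
Mean = α/β = 10.8/35.4 = 0.305.
The mean is pulled above the mode by the posterior's right skew.

MAP estimate = 0.277, posterior mean = 0.305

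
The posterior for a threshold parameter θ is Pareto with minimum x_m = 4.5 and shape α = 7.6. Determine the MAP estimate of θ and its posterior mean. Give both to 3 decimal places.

The Pareto density is strictly decreasing on [x_m, ∞), so the mode is x_m = 4.500.
Mean = α·x_m/(α−1) = 7.6·4.5/6.6 = 5.182.

MAP = 4.500; posterior mean = 5.182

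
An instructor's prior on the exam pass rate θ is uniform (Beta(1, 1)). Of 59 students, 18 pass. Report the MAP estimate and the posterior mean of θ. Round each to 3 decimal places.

Posterior: Beta(1+18, 1+41) = Beta(19, 42).
Mode = (19−1)/(19+42−2) = 18/59 = 0.305.
With a flat prior the MAP equals the MLE, 18/59.
Mean = 19/(19+42) = 19/61 = 0.311.

θ_MAP = 0.305, E[θ|data] = 0.311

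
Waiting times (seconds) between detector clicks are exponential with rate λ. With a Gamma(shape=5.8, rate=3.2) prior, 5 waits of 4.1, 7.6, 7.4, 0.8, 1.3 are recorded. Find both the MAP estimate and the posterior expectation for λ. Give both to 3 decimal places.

Σ times = 21.2. Posterior: Gamma(shape = 5.8+5 = 10.8, rate = 3.2+21.2 = 24.4).
Mode = (α−1)/β = 9.8/24.4 = 0.402.
Mean = α/β = 10.8/24.4 = 0.443.
The posterior is right-skewed, so the mean exceeds the mode.

λ_MAP = 0.402, E[λ|data] = 0.443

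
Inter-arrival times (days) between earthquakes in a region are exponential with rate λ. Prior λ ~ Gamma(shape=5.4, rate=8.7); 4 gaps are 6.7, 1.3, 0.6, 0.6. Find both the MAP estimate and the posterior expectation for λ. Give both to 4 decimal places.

Σ times = 9.2. Posterior: Gamma(shape = 5.4+4 = 9.4, rate = 8.7+9.2 = 17.9).
Mode = (α−1)/β = 8.4/17.9 = 0.4693.
Mean = α/β = 9.4/17.9 = 0.5251.
Right-skewed posterior ⇒ mode < mean.

MAP = 0.4693, posterior mean = 0.5251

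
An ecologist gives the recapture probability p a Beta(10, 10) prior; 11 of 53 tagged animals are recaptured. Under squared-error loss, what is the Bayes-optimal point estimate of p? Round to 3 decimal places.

Posterior: Beta(10+11, 10+42) = Beta(21, 52).
Mode = (21−1)/(21+52−2) = 20/71 = 0.282.
Mean = 21/(21+52) = 21/73 = 0.288.
Squared-error loss ⇒ the optimal estimator is the posterior mean.

0.288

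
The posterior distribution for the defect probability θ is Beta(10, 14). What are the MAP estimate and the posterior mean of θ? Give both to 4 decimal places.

MAP estimate = 0.4091, posterior mean = 0.4167

Mode = (10−1)/(10+14−2) = 9/22 = 0.4091.
Mean = 10/(10+14) = 10/24 = 0.4167.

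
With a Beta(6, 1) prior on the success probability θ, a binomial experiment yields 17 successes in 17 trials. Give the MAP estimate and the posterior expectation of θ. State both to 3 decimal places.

Posterior: Beta(6+17, 1+0) = Beta(23, 1).
Since β = 1 ≤ 1 and α > 1, the Beta density is monotone increasing on [0,1]; the mode is at 1.
Mean = 23/(23+1) = 0.958.
The posterior is left-skewed, so the mode exceeds the mean.

MAP estimate = 1.000, posterior expectation = 0.958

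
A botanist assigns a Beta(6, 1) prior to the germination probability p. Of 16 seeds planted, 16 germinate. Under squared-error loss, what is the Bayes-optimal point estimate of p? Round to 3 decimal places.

Posterior: Beta(6+16, 1+0) = Beta(22, 1).
Since β = 1 ≤ 1 and α > 1, the Beta density is monotone increasing on [0,1]; the mode is at 1.
Mean = 22/(22+1) = 0.957.
Squared-error loss ⇒ the optimal estimator is the posterior mean.

0.957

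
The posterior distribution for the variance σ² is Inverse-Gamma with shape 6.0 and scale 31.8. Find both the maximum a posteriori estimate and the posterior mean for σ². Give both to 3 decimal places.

Mode = β/(α+1) = 31.8/7.0 = 4.543.
Mean = β/(α−1) = 31.8/5.0 = 6.360.
The posterior is right-skewed, so the mean exceeds the mode.

σ²_MAP = 4.543, E[σ²|data] = 6.360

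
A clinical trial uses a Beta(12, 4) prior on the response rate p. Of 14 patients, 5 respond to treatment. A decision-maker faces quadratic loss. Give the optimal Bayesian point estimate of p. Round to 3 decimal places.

0.567

Posterior: Beta(12+5, 4+9) = Beta(17, 13).
Mode = (17−1)/(17+13−2) = 16/28 = 0.571.
Mean = 17/(17+13) = 17/30 = 0.567.
Quadratic loss ⇒ the optimal estimator is the posterior mean.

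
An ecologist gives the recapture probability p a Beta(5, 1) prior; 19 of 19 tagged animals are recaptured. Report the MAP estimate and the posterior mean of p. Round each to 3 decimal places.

MAP = 1.000, posterior mean = 0.960

Posterior: Beta(5+19, 1+0) = Beta(24, 1).
Since β = 1 ≤ 1 and α > 1, the Beta density is monotone increasing on [0,1]; the mode is at 1.
Mean = 24/(24+1) = 0.960.
Left-skewed posterior ⇒ mean < mode.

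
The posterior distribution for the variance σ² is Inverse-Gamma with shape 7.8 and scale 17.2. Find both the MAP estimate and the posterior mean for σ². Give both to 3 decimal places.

MAP = 1.955; posterior mean = 2.529

Mode = β/(α+1) = 17.2/8.8 = 1.955.
Mean = β/(α−1) = 17.2/6.8 = 2.529.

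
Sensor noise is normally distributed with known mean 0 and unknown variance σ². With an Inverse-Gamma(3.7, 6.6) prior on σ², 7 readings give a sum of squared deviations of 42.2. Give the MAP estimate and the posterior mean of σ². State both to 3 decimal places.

MAP = 3.378; posterior mean = 4.468

Posterior: Inverse-Gamma(shape = 3.7+7/2 = 7.2, scale = 6.6+42.2/2 = 27.7).
Mode = β/(α+1) = 27.7/8.2 = 3.378.
Mean = β/(α−1) = 27.7/6.2 = 4.468.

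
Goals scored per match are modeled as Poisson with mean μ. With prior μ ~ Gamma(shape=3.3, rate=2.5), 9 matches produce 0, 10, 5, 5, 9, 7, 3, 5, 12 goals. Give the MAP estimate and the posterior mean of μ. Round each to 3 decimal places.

MAP = 5.070; posterior mean = 5.157

Σ counts = 56. Posterior: Gamma(shape = 3.3+56 = 59.3, rate = 2.5+9 = 11.5).
Mode = (α−1)/β = 58.3/11.5 = 5.070.
Mean = α/β = 59.3/11.5 = 5.157.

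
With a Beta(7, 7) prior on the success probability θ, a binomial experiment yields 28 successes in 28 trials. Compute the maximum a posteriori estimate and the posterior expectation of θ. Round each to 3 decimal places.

maximum a posteriori estimate = 0.850, posterior expectation = 0.833

Posterior: Beta(7+28, 7+0) = Beta(35, 7).
Mode = (35−1)/(35+7−2) = 34/40 = 0.850.
Mean = 35/(35+7) = 35/42 = 0.833.
Mode > mean: the posterior has a left tail.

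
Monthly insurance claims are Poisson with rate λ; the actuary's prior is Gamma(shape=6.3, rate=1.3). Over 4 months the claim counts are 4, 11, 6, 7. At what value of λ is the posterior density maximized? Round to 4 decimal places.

Σ counts = 28. Posterior: Gamma(shape = 6.3+28 = 34.3, rate = 1.3+4 = 5.3).
Mode = (α−1)/β = 33.3/5.3 = 6.2830.
Mean = α/β = 34.3/5.3 = 6.4717.
This is the posterior mode — the MAP estimate.

6.2830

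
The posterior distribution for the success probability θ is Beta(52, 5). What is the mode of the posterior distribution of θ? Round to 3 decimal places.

0.927

Mode = (52−1)/(52+5−2) = 51/55 = 0.927.
Mean = 52/(52+5) = 52/57 = 0.912.
This is the posterior mode — the MAP estimate.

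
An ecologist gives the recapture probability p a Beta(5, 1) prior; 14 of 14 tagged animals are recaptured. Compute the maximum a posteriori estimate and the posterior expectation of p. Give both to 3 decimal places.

MAP: 1.000. Posterior mean: 0.950.

Posterior: Beta(5+14, 1+0) = Beta(19, 1).
Since β = 1 ≤ 1 and α > 1, the Beta density is monotone increasing on [0,1]; the mode is at 1.
Mean = 19/(19+1) = 0.950.
Mode > mean: the posterior has a left tail.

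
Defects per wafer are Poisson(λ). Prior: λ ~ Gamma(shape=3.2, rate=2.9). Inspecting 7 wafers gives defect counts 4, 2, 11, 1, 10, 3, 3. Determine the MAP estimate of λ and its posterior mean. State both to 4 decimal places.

MAP = 3.6566, posterior mean = 3.7576

Σ counts = 34. Posterior: Gamma(shape = 3.2+34 = 37.2, rate = 2.9+7 = 9.9).
Mode = (α−1)/β = 36.2/9.9 = 3.6566.
Mean = α/β = 37.2/9.9 = 3.7576.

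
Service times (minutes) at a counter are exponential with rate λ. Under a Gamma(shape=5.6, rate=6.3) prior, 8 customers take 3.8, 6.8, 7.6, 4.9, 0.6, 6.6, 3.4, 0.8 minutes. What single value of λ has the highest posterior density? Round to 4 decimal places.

Σ times = 34.5. Posterior: Gamma(shape = 5.6+8 = 13.6, rate = 6.3+34.5 = 40.8).
Mode = (α−1)/β = 12.6/40.8 = 0.3088.
Mean = α/β = 13.6/40.8 = 0.3333.
This is the posterior mode — the MAP estimate.

0.3088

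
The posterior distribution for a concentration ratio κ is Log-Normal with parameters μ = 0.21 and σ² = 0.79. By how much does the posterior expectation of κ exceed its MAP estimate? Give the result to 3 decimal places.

1.271

Mode = exp(μ − σ²) = exp(-0.58) = 0.560.
Mean = exp(μ + σ²/2) = exp(0.605) = 1.831.
Difference = 1.831 − 0.560 = 1.271.
Right-skewed posterior ⇒ mode < mean.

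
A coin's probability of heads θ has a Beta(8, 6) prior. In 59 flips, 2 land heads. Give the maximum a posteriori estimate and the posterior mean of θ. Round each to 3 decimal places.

MAP = 0.127; posterior mean = 0.137

Posterior: Beta(8+2, 6+57) = Beta(10, 63).
Mode = (10−1)/(10+63−2) = 9/71 = 0.127.
Mean = 10/(10+63) = 10/73 = 0.137.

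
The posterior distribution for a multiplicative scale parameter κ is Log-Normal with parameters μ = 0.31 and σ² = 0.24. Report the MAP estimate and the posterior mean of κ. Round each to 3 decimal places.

MAP estimate = 1.073, posterior mean = 1.537

Mode = exp(μ − σ²) = exp(0.07) = 1.073.
Mean = exp(μ + σ²/2) = exp(0.430) = 1.537.
The posterior is right-skewed, so the mean exceeds the mode.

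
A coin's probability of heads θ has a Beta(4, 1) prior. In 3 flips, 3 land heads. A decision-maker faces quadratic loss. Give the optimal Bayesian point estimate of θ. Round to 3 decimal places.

Posterior: Beta(4+3, 1+0) = Beta(7, 1).
Since β = 1 ≤ 1 and α > 1, the Beta density is monotone increasing on [0,1]; the mode is at 1.
Mean = 7/(7+1) = 0.875.
Quadratic loss ⇒ the optimal estimator is the posterior mean.

0.875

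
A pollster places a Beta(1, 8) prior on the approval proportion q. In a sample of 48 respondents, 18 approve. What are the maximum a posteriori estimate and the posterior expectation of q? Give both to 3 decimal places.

maximum a posteriori estimate = 0.327, posterior expectation = 0.333

Posterior: Beta(1+18, 8+30) = Beta(19, 38).
Mode = (19−1)/(19+38−2) = 18/55 = 0.327.
Mean = 19/(19+38) = 19/57 = 0.333.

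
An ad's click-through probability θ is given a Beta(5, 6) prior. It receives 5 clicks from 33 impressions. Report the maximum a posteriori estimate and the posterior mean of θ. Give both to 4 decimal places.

Posterior: Beta(5+5, 6+28) = Beta(10, 34).
Mode = (10−1)/(10+34−2) = 9/42 = 0.2143.
Mean = 10/(10+34) = 10/44 = 0.2273.
The mean is pulled above the mode by the posterior's right skew.

MAP: 0.2143. Posterior mean: 0.2273.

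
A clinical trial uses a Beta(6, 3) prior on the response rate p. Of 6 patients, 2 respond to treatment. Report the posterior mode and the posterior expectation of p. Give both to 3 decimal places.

posterior mode = 0.538, posterior expectation = 0.533

Posterior: Beta(6+2, 3+4) = Beta(8, 7).
Mode = (8−1)/(8+7−2) = 7/13 = 0.538.
Mean = 8/(8+7) = 8/15 = 0.533.
The mean is pulled below the mode by the posterior's left skew.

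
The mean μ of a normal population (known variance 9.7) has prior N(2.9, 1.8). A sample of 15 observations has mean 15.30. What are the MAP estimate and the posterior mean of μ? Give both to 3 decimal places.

Posterior for μ is Normal. Precision-weighted mean: (1/1.8·2.9 + 15/9.7·15.30) / (1/1.8 + 15/9.7) = 12.023.
A Normal posterior is symmetric, so mode = mean.

MAP estimate = 12.023, posterior mean = 12.023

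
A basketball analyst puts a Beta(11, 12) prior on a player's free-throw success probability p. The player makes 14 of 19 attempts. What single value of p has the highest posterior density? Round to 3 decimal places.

0.600

Posterior: Beta(11+14, 12+5) = Beta(25, 17).
Mode = (25−1)/(25+17−2) = 24/40 = 0.600.
Mean = 25/(25+17) = 25/42 = 0.595.
This is the posterior mode — the MAP estimate.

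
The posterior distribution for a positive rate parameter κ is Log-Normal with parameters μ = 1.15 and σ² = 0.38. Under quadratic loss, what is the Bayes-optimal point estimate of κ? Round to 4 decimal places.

Mode = exp(μ − σ²) = exp(0.77) = 2.1598.
Mean = exp(μ + σ²/2) = exp(1.340) = 3.8190.
Quadratic loss ⇒ the optimal estimator is the posterior mean.

3.8190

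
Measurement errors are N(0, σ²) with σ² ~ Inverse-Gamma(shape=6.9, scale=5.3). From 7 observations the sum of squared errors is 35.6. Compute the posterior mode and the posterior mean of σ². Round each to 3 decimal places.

MAP: 2.026. Posterior mean: 2.457.

Posterior: Inverse-Gamma(shape = 6.9+7/2 = 10.4, scale = 5.3+35.6/2 = 23.1).
Mode = β/(α+1) = 23.1/11.4 = 2.026.
Mean = β/(α−1) = 23.1/9.4 = 2.457.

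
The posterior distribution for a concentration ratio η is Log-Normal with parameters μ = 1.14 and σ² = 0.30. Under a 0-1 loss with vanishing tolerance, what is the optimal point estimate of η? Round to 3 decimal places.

2.316

Mode = exp(μ − σ²) = exp(0.84) = 2.316.
Mean = exp(μ + σ²/2) = exp(1.290) = 3.633.
This is the posterior mode — the MAP estimate.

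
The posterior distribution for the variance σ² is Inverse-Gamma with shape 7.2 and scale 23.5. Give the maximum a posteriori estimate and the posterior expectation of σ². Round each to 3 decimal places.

MAP = 2.866, posterior mean = 3.790

Mode = β/(α+1) = 23.5/8.2 = 2.866.
Mean = β/(α−1) = 23.5/6.2 = 3.790.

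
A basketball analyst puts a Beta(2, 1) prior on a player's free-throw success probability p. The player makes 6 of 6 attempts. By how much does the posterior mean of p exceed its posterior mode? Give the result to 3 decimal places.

Posterior: Beta(2+6, 1+0) = Beta(8, 1).
Since β = 1 ≤ 1 and α > 1, the Beta density is monotone increasing on [0,1]; the mode is at 1.
Mean = 8/(8+1) = 0.889.
Difference = 0.889 − 1.000 = -0.111.
The posterior is left-skewed, so the mode exceeds the mean.

-0.111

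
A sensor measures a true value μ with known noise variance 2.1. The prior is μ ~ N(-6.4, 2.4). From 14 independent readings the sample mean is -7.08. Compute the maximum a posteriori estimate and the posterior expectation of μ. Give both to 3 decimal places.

MAP: -7.040. Posterior mean: -7.040.

Posterior for μ is Normal. Precision-weighted mean: (1/2.4·-6.4 + 14/2.1·-7.08) / (1/2.4 + 14/2.1) = -7.040.
A Normal posterior is symmetric, so mode = mean.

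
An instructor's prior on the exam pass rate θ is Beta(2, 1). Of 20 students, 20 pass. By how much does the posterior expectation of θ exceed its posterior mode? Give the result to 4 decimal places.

Posterior: Beta(2+20, 1+0) = Beta(22, 1).
Since β = 1 ≤ 1 and α > 1, the Beta density is monotone increasing on [0,1]; the mode is at 1.
Mean = 22/(22+1) = 0.9565.
Difference = 0.9565 − 1.0000 = -0.0435.

-0.0435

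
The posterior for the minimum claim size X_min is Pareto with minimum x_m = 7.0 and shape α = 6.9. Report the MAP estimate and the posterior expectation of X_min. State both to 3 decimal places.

X_min_MAP = 7.000, E[X_min|data] = 8.186

The Pareto density is strictly decreasing on [x_m, ∞), so the mode is x_m = 7.000.
Mean = α·x_m/(α−1) = 6.9·7.0/5.9 = 8.186.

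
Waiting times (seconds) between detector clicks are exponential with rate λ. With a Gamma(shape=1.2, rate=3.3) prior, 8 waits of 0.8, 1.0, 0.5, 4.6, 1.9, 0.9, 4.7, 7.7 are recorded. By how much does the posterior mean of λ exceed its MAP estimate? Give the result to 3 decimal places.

0.039

Σ times = 22.1. Posterior: Gamma(shape = 1.2+8 = 9.2, rate = 3.3+22.1 = 25.4).
Mode = (α−1)/β = 8.2/25.4 = 0.323.
Mean = α/β = 9.2/25.4 = 0.362.
Difference = 0.362 − 0.323 = 0.039.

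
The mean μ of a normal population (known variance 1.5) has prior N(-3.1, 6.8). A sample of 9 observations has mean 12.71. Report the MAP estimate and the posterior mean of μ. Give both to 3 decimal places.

MAP = 12.332; posterior mean = 12.332

Posterior for μ is Normal. Precision-weighted mean: (1/6.8·-3.1 + 9/1.5·12.71) / (1/6.8 + 9/1.5) = 12.332.
A Normal posterior is symmetric, so mode = mean.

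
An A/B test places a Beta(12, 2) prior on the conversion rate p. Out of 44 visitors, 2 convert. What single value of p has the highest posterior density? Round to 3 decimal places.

0.232

Posterior: Beta(12+2, 2+42) = Beta(14, 44).
Mode = (14−1)/(14+44−2) = 13/56 = 0.232.
Mean = 14/(14+44) = 14/58 = 0.241.
This is the posterior mode — the MAP estimate.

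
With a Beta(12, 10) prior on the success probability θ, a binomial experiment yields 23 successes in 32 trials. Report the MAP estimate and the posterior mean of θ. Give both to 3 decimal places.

Posterior: Beta(12+23, 10+9) = Beta(35, 19).
Mode = (35−1)/(35+19−2) = 34/52 = 0.654.
Mean = 35/(35+19) = 35/54 = 0.648.
Mode > mean: the posterior has a left tail.

MAP = 0.654, posterior mean = 0.648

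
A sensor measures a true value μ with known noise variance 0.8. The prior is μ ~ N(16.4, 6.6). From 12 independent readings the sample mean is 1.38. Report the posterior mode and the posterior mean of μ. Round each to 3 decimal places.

posterior mode = 1.530, posterior mean = 1.530

Posterior for μ is Normal. Precision-weighted mean: (1/6.6·16.4 + 12/0.8·1.38) / (1/6.6 + 12/0.8) = 1.530.
A Normal posterior is symmetric, so mode = mean.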